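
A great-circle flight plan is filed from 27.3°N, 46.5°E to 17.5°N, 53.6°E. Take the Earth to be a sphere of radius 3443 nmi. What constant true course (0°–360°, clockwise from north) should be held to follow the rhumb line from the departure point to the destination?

Δψ = ln[tan(π/4+φ₂/2)/tan(π/4+φ₁/2)] = -0.1853
Δλ = +0.1239 rad (taken the short way round)
course = atan2(Δλ, Δψ) = 146.23°

146.2°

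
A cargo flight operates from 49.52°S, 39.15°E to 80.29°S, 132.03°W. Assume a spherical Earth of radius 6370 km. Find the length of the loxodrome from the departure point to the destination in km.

Rhumb course C = atan2(Δλ, Δψ) with Δψ = ln[tan(π/4+φ₂/2)/tan(π/4+φ₁/2)] = -1.4681, Δλ = -2.9877 → C = 243.83°
d = R·|Δφ| / |cos C| = 6370·0.53704 / 0.44102 = 7757 km

7757 km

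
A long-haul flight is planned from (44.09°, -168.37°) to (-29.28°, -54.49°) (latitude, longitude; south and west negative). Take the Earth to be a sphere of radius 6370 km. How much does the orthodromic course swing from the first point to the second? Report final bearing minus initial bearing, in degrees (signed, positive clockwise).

+27.7°

Initial bearing θ₁ = atan2(sin Δλ cos φ₂, cos φ₁ sin φ₂ − sin φ₁ cos φ₂ cos Δλ) = 97.54°
Final bearing θ₂ = (initial bearing from the destination back to the start) + 180° = 125.28°
Δθ = θ₂ − θ₁ = +27.7°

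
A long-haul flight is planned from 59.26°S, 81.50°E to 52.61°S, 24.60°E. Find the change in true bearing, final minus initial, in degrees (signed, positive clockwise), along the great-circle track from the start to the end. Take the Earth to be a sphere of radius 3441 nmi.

+48.4°

Initial bearing θ₁ = atan2(sin Δλ cos φ₂, cos φ₁ sin φ₂ − sin φ₁ cos φ₂ cos Δλ) = 256.61°
Final bearing θ₂ = (initial bearing from the destination back to the start) + 180° = 305.03°
Δθ = θ₂ − θ₁ = +48.4°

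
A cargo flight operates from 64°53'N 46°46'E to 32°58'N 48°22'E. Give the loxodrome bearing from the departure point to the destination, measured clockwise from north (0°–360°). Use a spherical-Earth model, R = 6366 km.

Meridional parts: M(φ₁)=+1.5016, M(φ₂)=+0.6100 → ΔM = -0.8916;  Δλ = +0.0279 rad
tan C = Δλ / ΔM = -0.0313 → C = 178.21°

178.2°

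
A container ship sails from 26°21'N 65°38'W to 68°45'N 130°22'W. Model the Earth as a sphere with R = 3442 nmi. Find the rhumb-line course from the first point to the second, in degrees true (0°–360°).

Meridional parts: M(φ₁)=+0.4770, M(φ₂)=+1.6735 → ΔM = +1.1964;  Δλ = -1.1298 rad
tan C = Δλ / ΔM = -0.9443 → C = 316.64°

316.6°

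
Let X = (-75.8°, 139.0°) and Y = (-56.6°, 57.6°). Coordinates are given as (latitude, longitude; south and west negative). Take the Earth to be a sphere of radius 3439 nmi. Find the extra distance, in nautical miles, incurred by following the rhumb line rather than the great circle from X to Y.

152 nmi

Great circle: cos σ = sin φ₁ sin φ₂ + cos φ₁ cos φ₂ cos Δλ,  σ = 0.5925 rad → d_gc = 2037.70 nmi
Rhumb line: Δψ = +0.8791, q = Δφ/Δψ = 0.3812, d_rh = R√(Δφ²+q²Δλ²) = 2190.17 nmi
Excess = 2190.17 − 2037.70 = 152.47 ≈ 152 nmi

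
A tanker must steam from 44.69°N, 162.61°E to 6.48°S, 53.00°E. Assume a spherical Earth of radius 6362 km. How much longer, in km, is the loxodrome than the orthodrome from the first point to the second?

Great circle: cos σ = sin φ₁ sin φ₂ + cos φ₁ cos φ₂ cos Δλ,  σ = 1.8928 rad → d_gc = 12041.81 km
Rhumb line: Δψ = -0.9871, q = Δφ/Δψ = 0.9048, d_rh = R√(Δφ²+q²Δλ²) = 12391.29 km
Excess = 12391.29 − 12041.81 = 349.48 ≈ 349 km

349 km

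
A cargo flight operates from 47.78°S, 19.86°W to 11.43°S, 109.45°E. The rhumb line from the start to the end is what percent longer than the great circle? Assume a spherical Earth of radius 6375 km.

8.9%

Great circle: σ = 1.8447 rad → d_gc = Rσ = 11760.1 km
Rhumb: Δφ = +0.6344, Δλ = +2.2569, Δψ = +0.7509, q = Δφ/Δψ = 0.8449 → d_rh = R√(Δφ²+q²Δλ²) = 12810.9 km
Excess = (12810.9 − 11760.1) / 11760.1 = 1050.8 / 11760.1 = 8.94% ≈ 8.9%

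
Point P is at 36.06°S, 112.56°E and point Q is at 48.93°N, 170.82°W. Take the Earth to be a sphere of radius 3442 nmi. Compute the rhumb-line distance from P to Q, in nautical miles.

Δψ = ln[tan(π/4+φ₂/2)/tan(π/4+φ₁/2)] = +1.6575;  Δφ = +1.4834 rad,  Δλ = +1.3373 rad
q = Δφ/Δψ = 0.8949
d = R·√(Δφ² + q²Δλ²) = 3442·1.90593 = 6560 nmi

6560 nmi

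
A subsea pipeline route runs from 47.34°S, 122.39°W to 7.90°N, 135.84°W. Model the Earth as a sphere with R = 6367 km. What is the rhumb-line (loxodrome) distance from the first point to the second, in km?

Rhumb course C = atan2(Δλ, Δψ) with Δψ = ln[tan(π/4+φ₂/2)/tan(π/4+φ₁/2)] = +1.0787, Δλ = -0.2347 → C = 347.72°
d = R·|Δφ| / |cos C| = 6367·0.96412 / 0.97713 = 6282 km

6282 km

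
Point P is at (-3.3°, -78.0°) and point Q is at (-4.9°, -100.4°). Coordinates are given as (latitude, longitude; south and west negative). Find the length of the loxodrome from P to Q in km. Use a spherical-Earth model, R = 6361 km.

Δψ = ln[tan(π/4+φ₂/2)/tan(π/4+φ₁/2)] = -0.0280;  Δφ = -0.0279 rad,  Δλ = -0.3910 rad
q = Δφ/Δψ = 0.9974
d = R·√(Δφ² + q²Δλ²) = 6361·0.39094 = 2487 km

2487 km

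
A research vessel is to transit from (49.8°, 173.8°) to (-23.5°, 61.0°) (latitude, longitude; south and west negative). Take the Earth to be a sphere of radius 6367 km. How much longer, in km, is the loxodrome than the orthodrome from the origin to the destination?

Great circle: cos σ = sin φ₁ sin φ₂ + cos φ₁ cos φ₂ cos Δλ,  σ = 2.1341 rad → d_gc = 13587.5 km
Rhumb line: Δψ = -1.4274, q = Δφ/Δψ = 0.8962, d_rh = R√(Δφ²+q²Δλ²) = 13876.6 km
Excess = 13876.6 − 13587.5 = 289.1 ≈ 289 km

289 km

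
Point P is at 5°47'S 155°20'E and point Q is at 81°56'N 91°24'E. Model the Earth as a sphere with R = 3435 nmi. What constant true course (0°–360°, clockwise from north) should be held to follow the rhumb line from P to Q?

Meridional parts: M(φ₁)=-0.1011, M(φ₂)=+2.6520 → ΔM = +2.7531;  Δλ = -1.1158 rad
tan C = Δλ / ΔM = -0.4053 → C = 337.94°

337.9°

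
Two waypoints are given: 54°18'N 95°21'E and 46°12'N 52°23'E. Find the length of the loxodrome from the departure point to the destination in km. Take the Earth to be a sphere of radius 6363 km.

Δψ = ln[tan(π/4+φ₂/2)/tan(π/4+φ₁/2)] = -0.2218;  Δφ = -0.1414 rad,  Δλ = -0.7499 rad
q = Δφ/Δψ = 0.6374
d = R·√(Δφ² + q²Δλ²) = 6363·0.49843 = 3172 km

3172 km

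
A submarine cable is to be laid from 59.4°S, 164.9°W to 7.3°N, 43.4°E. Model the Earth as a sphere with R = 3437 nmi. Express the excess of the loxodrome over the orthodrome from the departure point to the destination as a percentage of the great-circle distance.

Great circle: σ = 2.1579 rad → d_gc = Rσ = 7416.6 nmi
Rhumb: Δφ = +1.1641, Δλ = -2.6477, Δψ = +1.4240, q = Δφ/Δψ = 0.8175 → d_rh = R√(Δφ²+q²Δλ²) = 8447.3 nmi
Excess = (8447.3 − 7416.6) / 7416.6 = 1030.7 / 7416.6 = 13.90% ≈ 13.9%

13.9%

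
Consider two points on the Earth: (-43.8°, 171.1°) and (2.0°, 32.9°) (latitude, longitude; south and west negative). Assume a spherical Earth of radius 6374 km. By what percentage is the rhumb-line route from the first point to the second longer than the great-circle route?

Great circle: σ = 2.1675 rad → d_gc = Rσ = 13815.4 km
Rhumb: Δφ = +0.7994, Δλ = -2.4120, Δψ = +0.8870, q = Δφ/Δψ = 0.9012 → d_rh = R√(Δφ²+q²Δλ²) = 14762.9 km
Excess = (14762.9 − 13815.4) / 13815.4 = 947.5 / 13815.4 = 6.86% ≈ 6.9%

6.9%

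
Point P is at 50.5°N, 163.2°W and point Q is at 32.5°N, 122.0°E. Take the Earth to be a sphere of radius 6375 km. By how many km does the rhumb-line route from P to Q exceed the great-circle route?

223 km

Great circle: cos σ = sin φ₁ sin φ₂ + cos φ₁ cos φ₂ cos Δλ,  σ = 0.9821 rad → d_gc = 6261.1 km
Rhumb line: Δψ = -0.4240, q = Δφ/Δψ = 0.7410, d_rh = R√(Δφ²+q²Δλ²) = 6483.9 km
Excess = 6483.9 − 6261.1 = 222.8 ≈ 223 km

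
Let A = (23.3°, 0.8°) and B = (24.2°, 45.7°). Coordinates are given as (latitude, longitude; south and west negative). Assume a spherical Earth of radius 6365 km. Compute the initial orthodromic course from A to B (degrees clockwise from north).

79.4°

N = sin Δλ·cos φ₂ = +0.6438;  D = cos φ₁ sin φ₂ − sin φ₁ cos φ₂ cos Δλ = +0.1209
initial course = atan2(N, D) = 79.36°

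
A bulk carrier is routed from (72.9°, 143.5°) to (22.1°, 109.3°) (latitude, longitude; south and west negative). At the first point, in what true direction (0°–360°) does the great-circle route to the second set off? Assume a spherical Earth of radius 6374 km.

N = sin Δλ·cos φ₂ = -0.5208;  D = cos φ₁ sin φ₂ − sin φ₁ cos φ₂ cos Δλ = -0.6218
initial course = atan2(N, D) = 219.95°

219.9°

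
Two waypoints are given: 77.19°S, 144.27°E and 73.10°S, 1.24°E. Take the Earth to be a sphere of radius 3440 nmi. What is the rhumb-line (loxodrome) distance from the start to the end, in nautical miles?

2202 nmi

Rhumb course C = atan2(Δλ, Δψ) with Δψ = ln[tan(π/4+φ₂/2)/tan(π/4+φ₁/2)] = +0.2802, Δλ = -2.4963 → C = 276.40°
d = R·|Δφ| / |cos C| = 3440·0.07138 / 0.11154 = 2202 nmi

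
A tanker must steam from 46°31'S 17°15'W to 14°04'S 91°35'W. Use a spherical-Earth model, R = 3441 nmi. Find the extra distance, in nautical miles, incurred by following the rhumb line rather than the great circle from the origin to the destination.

Great circle: cos σ = sin φ₁ sin φ₂ + cos φ₁ cos φ₂ cos Δλ,  σ = 1.2062 rad → d_gc = 4150.4 nmi
Rhumb line: Δψ = +0.6713, q = Δφ/Δψ = 0.8437, d_rh = R√(Δφ²+q²Δλ²) = 4240.7 nmi
Excess = 4240.7 − 4150.4 = 90.3 ≈ 90 nmi

90 nmi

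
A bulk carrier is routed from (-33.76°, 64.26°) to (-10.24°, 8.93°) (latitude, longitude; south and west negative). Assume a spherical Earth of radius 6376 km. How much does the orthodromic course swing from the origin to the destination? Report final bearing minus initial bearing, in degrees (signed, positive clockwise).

+22.7°

At departure: θ₁ = atan2(sin Δλ cos φ₂, cos φ₁ sin φ₂ − sin φ₁ cos φ₂ cos Δλ) = 281.41°
At arrival: θ₂ = atan2(sin Δλ cos φ₁, −cos φ₂ sin φ₁ + sin φ₂ cos φ₁ cos Δλ) = 304.09°
Δθ = θ₂ − θ₁ = +22.7°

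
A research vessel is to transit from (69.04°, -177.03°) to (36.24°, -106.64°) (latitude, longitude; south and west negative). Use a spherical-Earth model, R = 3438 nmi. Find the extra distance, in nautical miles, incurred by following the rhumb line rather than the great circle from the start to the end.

130 nmi

Great circle: cos σ = sin φ₁ sin φ₂ + cos φ₁ cos φ₂ cos Δλ,  σ = 0.8647 rad → d_gc = 2972.8 nmi
Rhumb line: Δψ = -1.0081, q = Δφ/Δψ = 0.5679, d_rh = R√(Δφ²+q²Δλ²) = 3102.7 nmi
Excess = 3102.7 − 2972.8 = 129.9 ≈ 130 nmi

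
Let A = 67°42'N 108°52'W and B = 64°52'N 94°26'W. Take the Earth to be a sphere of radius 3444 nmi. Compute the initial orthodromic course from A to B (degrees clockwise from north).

N = sin Δλ·cos φ₂ = +0.1059;  D = cos φ₁ sin φ₂ − sin φ₁ cos φ₂ cos Δλ = -0.0370
initial course = atan2(N, D) = 109.28°

109.3°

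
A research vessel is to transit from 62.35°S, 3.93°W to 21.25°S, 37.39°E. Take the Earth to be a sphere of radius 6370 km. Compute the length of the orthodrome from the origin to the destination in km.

Haversine: a = sin²(Δφ/2)+cos φ₁ cos φ₂ sin²(Δλ/2) = 0.17706;  σ = 2·atan2(√a,√(1−a))
σ = 49.768° → d = Rσ = 6370·0.86862 = 5533 km

5533 km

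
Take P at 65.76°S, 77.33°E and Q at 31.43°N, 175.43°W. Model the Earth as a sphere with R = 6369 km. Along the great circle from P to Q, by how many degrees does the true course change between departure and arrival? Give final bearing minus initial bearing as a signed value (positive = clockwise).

At departure: θ₁ = atan2(sin Δλ cos φ₂, cos φ₁ sin φ₂ − sin φ₁ cos φ₂ cos Δλ) = 91.16°
At arrival: θ₂ = atan2(sin Δλ cos φ₁, −cos φ₂ sin φ₁ + sin φ₂ cos φ₁ cos Δλ) = 28.75°
Δθ = θ₂ − θ₁ = -62.4°

-62.4°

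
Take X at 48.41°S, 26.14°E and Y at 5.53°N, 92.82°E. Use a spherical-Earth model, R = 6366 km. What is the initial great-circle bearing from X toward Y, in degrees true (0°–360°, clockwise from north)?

68.6°

θ = atan2( sin Δλ·cos φ₂ ,  cos φ₁ sin φ₂ − sin φ₁ cos φ₂ cos Δλ )
  = atan2(+0.9140, +0.3587) = 68.58°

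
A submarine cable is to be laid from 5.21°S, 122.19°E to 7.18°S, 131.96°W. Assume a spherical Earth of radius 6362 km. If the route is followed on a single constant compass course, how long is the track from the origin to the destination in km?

Δψ = ln[tan(π/4+φ₂/2)/tan(π/4+φ₁/2)] = -0.0346;  Δφ = -0.0344 rad,  Δλ = +1.8474 rad
q = Δφ/Δψ = 0.9941
d = R·√(Δφ² + q²Δλ²) = 6362·1.83687 = 11686 km

11686 km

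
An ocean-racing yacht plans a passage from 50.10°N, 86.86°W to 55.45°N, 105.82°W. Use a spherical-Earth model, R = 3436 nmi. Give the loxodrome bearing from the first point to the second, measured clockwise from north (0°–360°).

Meridional parts: M(φ₁)=+1.0134, M(φ₂)=+1.1680 → ΔM = +0.1546;  Δλ = -0.3309 rad
tan C = Δλ / ΔM = -2.1404 → C = 295.04°

295.0°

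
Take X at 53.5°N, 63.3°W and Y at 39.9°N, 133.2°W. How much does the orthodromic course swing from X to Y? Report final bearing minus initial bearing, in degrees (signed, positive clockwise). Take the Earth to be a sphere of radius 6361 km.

-54.2°

Initial bearing θ₁ = atan2(sin Δλ cos φ₂, cos φ₁ sin φ₂ − sin φ₁ cos φ₂ cos Δλ) = 283.25°
Final bearing θ₂ = (initial bearing from the destination back to the start) + 180° = 229.00°
Δθ = θ₂ − θ₁ = -54.2°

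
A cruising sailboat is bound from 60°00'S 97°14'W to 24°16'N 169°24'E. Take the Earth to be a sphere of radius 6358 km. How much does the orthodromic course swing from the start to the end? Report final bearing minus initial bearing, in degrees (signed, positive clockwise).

+47.4°

Initial bearing θ₁ = atan2(sin Δλ cos φ₂, cos φ₁ sin φ₂ − sin φ₁ cos φ₂ cos Δλ) = 279.92°
Final bearing θ₂ = (initial bearing from the destination back to the start) + 180° = 327.30°
Δθ = θ₂ − θ₁ = +47.4°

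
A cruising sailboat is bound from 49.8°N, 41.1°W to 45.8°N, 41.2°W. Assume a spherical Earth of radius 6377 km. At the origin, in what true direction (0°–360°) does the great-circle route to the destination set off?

N = sin Δλ·cos φ₂ = -0.0012;  D = cos φ₁ sin φ₂ − sin φ₁ cos φ₂ cos Δλ = -0.0698
initial course = atan2(N, D) = 181.00°

181.0°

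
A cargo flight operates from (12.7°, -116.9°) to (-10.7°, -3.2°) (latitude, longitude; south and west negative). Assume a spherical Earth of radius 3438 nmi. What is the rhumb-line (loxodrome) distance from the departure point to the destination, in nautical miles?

Δψ = ln[tan(π/4+φ₂/2)/tan(π/4+φ₁/2)] = -0.4113;  Δφ = -0.4084 rad,  Δλ = +1.9844 rad
q = Δφ/Δψ = 0.9929
d = R·√(Δφ² + q²Δλ²) = 3438·2.01217 = 6918 nmi

6918 nmi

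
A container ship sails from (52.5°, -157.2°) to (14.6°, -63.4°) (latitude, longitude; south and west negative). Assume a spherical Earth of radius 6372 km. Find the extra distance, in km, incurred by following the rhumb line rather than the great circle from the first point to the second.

407 km

Great circle: cos σ = sin φ₁ sin φ₂ + cos φ₁ cos φ₂ cos Δλ,  σ = 1.4092 rad → d_gc = 8979.1 km
Rhumb line: Δψ = -0.8228, q = Δφ/Δψ = 0.8039, d_rh = R√(Δφ²+q²Δλ²) = 9386.1 km
Excess = 9386.1 − 8979.1 = 407.0 ≈ 407 km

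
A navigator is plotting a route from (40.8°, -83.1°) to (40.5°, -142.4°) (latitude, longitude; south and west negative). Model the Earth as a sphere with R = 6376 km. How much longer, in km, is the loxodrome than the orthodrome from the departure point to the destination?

Great circle: cos σ = sin φ₁ sin φ₂ + cos φ₁ cos φ₂ cos Δλ,  σ = 0.7695 rad → d_gc = 4906.5 km
Rhumb line: Δψ = -0.0069, q = Δφ/Δψ = 0.7587, d_rh = R√(Δφ²+q²Δλ²) = 5006.8 km
Excess = 5006.8 − 4906.5 = 100.3 ≈ 100 km

100 km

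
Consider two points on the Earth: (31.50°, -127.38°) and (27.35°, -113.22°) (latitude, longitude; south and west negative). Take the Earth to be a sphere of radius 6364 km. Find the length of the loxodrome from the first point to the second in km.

1445 km

Δψ = ln[tan(π/4+φ₂/2)/tan(π/4+φ₁/2)] = -0.0832;  Δφ = -0.0724 rad,  Δλ = +0.2471 rad
q = Δφ/Δψ = 0.8707
d = R·√(Δφ² + q²Δλ²) = 6364·0.22704 = 1445 km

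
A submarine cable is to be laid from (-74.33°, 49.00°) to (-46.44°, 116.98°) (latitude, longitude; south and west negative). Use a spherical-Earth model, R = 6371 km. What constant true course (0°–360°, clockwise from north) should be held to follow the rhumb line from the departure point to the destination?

48.1°

Δψ = ln[tan(π/4+φ₂/2)/tan(π/4+φ₁/2)] = +1.0660
Δλ = +1.1865 rad (taken the short way round)
course = atan2(Δλ, Δψ) = 48.06°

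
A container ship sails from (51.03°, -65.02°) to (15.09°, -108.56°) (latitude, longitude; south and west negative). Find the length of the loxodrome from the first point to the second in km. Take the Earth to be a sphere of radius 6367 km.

Δψ = ln[tan(π/4+φ₂/2)/tan(π/4+φ₁/2)] = -0.7725;  Δφ = -0.6273 rad,  Δλ = -0.7599 rad
q = Δφ/Δψ = 0.8120
d = R·√(Δφ² + q²Δλ²) = 6367·0.87991 = 5602 km

5602 km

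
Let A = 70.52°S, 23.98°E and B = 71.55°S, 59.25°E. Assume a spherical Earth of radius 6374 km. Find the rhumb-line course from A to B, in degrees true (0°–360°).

Meridional parts: M(φ₁)=-1.7623, M(φ₂)=-1.8176 → ΔM = -0.0553;  Δλ = +0.6156 rad
tan C = Δλ / ΔM = -11.1259 → C = 95.14°

95.1°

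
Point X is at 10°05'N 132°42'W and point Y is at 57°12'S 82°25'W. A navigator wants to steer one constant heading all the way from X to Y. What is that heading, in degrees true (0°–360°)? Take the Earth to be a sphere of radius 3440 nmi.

147.9°

Meridional parts: M(φ₁)=+0.1769, M(φ₂)=-1.2231 → ΔM = -1.4000;  Δλ = +0.8776 rad
tan C = Δλ / ΔM = -0.6269 → C = 147.92°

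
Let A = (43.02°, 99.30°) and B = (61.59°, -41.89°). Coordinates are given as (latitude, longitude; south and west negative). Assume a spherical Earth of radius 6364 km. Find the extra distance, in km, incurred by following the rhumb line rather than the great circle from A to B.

Great circle: cos σ = sin φ₁ sin φ₂ + cos φ₁ cos φ₂ cos Δλ,  σ = 1.2355 rad → d_gc = 7862.8 km
Rhumb line: Δψ = +0.5405, q = Δφ/Δψ = 0.5996, d_rh = R√(Δφ²+q²Δλ²) = 9626.9 km
Excess = 9626.9 − 7862.8 = 1764.1 ≈ 1764 km

1764 km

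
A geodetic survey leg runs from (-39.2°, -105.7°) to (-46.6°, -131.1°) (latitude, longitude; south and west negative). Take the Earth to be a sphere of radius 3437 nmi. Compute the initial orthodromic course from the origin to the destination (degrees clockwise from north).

θ = atan2( sin Δλ·cos φ₂ ,  cos φ₁ sin φ₂ − sin φ₁ cos φ₂ cos Δλ )
  = atan2(-0.2947, -0.1708) = 239.91°

239.9°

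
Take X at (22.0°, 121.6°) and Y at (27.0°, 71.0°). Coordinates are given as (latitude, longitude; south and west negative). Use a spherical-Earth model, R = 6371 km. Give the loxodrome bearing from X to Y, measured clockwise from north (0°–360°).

276.2°

Δψ = ln[tan(π/4+φ₂/2)/tan(π/4+φ₁/2)] = +0.0959
Δλ = -0.8831 rad (taken the short way round)
course = atan2(Δλ, Δψ) = 276.20°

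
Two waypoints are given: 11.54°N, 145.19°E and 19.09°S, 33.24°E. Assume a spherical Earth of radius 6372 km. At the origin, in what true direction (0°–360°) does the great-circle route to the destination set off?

θ = atan2( sin Δλ·cos φ₂ ,  cos φ₁ sin φ₂ − sin φ₁ cos φ₂ cos Δλ )
  = atan2(-0.8765, -0.2498) = 254.09°

254.1°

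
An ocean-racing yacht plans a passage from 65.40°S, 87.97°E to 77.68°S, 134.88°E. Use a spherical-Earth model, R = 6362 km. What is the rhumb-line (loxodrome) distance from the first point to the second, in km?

Δψ = ln[tan(π/4+φ₂/2)/tan(π/4+φ₁/2)] = -0.7032;  Δφ = -0.2143 rad,  Δλ = +0.8187 rad
q = Δφ/Δψ = 0.3048
d = R·√(Δφ² + q²Δλ²) = 6362·0.32895 = 2093 km

2093 km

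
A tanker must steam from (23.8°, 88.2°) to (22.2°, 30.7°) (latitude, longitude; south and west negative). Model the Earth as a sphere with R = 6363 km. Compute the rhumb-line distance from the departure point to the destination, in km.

5880 km

Δψ = ln[tan(π/4+φ₂/2)/tan(π/4+φ₁/2)] = -0.0303;  Δφ = -0.0279 rad,  Δλ = -1.0036 rad
q = Δφ/Δψ = 0.9205
d = R·√(Δφ² + q²Δλ²) = 6363·0.92417 = 5880 km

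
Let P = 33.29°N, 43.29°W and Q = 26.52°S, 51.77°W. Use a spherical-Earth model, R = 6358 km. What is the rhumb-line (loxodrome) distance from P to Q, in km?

Δψ = ln[tan(π/4+φ₂/2)/tan(π/4+φ₁/2)] = -1.0971;  Δφ = -1.0439 rad,  Δλ = -0.1480 rad
q = Δφ/Δψ = 0.9515
d = R·√(Δφ² + q²Δλ²) = 6358·1.05334 = 6697 km

6697 km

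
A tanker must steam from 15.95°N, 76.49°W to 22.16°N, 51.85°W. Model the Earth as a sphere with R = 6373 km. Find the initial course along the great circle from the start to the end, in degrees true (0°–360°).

θ = atan2( sin Δλ·cos φ₂ ,  cos φ₁ sin φ₂ − sin φ₁ cos φ₂ cos Δλ )
  = atan2(+0.3861, +0.1313) = 71.21°

71.2°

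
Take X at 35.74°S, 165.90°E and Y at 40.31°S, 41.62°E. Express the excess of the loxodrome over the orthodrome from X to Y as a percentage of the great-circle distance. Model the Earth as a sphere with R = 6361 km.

Great circle: σ = 1.5415 rad → d_gc = Rσ = 9805.7 km
Rhumb: Δφ = -0.0798, Δλ = -2.1691, Δψ = -0.1013, q = Δφ/Δψ = 0.7873 → d_rh = R√(Δφ²+q²Δλ²) = 10874.4 km
Excess = (10874.4 − 9805.7) / 9805.7 = 1068.7 / 9805.7 = 10.90% ≈ 10.9%

10.9%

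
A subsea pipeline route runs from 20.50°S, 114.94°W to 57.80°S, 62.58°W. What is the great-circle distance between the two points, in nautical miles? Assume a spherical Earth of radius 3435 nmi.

Haversine: a = sin²(Δφ/2)+cos φ₁ cos φ₂ sin²(Δλ/2) = 0.19942;  σ = 2·atan2(√a,√(1−a))
σ = 53.047° → d = Rσ = 3435·0.92584 = 3180 nmi

3180 nmi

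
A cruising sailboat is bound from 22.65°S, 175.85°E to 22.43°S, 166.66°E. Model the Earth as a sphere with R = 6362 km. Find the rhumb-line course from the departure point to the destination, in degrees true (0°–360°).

271.5°

Δψ = ln[tan(π/4+φ₂/2)/tan(π/4+φ₁/2)] = +0.0042
Δλ = -0.1604 rad (taken the short way round)
course = atan2(Δλ, Δψ) = 271.48°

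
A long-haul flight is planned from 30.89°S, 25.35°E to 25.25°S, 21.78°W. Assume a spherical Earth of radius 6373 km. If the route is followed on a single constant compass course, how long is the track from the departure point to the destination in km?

4665 km

Rhumb course C = atan2(Δλ, Δψ) with Δψ = ln[tan(π/4+φ₂/2)/tan(π/4+φ₁/2)] = +0.1116, Δλ = -0.8226 → C = 277.73°
d = R·|Δφ| / |cos C| = 6373·0.09844 / 0.13448 = 4665 km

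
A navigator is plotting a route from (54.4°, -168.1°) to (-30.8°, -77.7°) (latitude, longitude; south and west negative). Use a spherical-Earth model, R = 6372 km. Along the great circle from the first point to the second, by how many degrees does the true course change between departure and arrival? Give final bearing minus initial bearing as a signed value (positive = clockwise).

At departure: θ₁ = atan2(sin Δλ cos φ₂, cos φ₁ sin φ₂ − sin φ₁ cos φ₂ cos Δλ) = 108.85°
At arrival: θ₂ = atan2(sin Δλ cos φ₁, −cos φ₂ sin φ₁ + sin φ₂ cos φ₁ cos Δλ) = 140.11°
Δθ = θ₂ − θ₁ = +31.3°

+31.3°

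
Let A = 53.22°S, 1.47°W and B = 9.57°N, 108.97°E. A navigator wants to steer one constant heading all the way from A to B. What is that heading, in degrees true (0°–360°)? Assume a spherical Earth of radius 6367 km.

56.6°

Meridional parts: M(φ₁)=-1.1012, M(φ₂)=+0.1678 → ΔM = +1.2690;  Δλ = +1.9275 rad
tan C = Δλ / ΔM = +1.5189 → C = 56.64°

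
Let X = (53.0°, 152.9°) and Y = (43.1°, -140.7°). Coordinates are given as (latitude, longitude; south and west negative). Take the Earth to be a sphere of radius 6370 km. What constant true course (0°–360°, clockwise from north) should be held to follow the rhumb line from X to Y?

102.6°

Δψ = ln[tan(π/4+φ₂/2)/tan(π/4+φ₁/2)] = -0.2596
Δλ = +1.1589 rad (taken the short way round)
course = atan2(Δλ, Δψ) = 102.63°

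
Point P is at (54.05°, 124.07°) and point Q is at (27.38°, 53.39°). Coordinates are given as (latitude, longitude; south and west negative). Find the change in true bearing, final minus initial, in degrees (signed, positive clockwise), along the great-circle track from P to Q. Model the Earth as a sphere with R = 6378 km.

Initial bearing θ₁ = atan2(sin Δλ cos φ₂, cos φ₁ sin φ₂ − sin φ₁ cos φ₂ cos Δλ) = 272.20°
Final bearing θ₂ = (initial bearing from the destination back to the start) + 180° = 221.35°
Δθ = θ₂ − θ₁ = -50.8°

-50.8°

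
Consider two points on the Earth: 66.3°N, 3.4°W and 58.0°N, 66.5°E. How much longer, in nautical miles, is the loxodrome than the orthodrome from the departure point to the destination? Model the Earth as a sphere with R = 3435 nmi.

Great circle: cos σ = sin φ₁ sin φ₂ + cos φ₁ cos φ₂ cos Δλ,  σ = 0.5553 rad → d_gc = 1907.6 nmi
Rhumb line: Δψ = -0.3123, q = Δφ/Δψ = 0.4638, d_rh = R√(Δφ²+q²Δλ²) = 2006.3 nmi
Excess = 2006.3 − 1907.6 = 98.7 ≈ 99 nmi

99 nmi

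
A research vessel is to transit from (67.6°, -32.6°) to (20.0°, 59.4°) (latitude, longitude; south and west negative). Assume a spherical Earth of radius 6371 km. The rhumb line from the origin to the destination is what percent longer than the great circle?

6.5%

Great circle: σ = 1.2622 rad → d_gc = Rσ = 8041.5 km
Rhumb: Δφ = -0.8308, Δλ = +1.6057, Δψ = -1.2631, q = Δφ/Δψ = 0.6577 → d_rh = R√(Δφ²+q²Δλ²) = 8560.9 km
Excess = (8560.9 − 8041.5) / 8041.5 = 519.4 / 8041.5 = 6.46% ≈ 6.5%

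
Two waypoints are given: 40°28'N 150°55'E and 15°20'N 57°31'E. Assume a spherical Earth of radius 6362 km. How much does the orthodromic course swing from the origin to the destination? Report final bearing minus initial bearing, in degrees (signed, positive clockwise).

-53.9°

Initial bearing θ₁ = atan2(sin Δλ cos φ₂, cos φ₁ sin φ₂ − sin φ₁ cos φ₂ cos Δλ) = 283.90°
Final bearing θ₂ = (initial bearing from the destination back to the start) + 180° = 229.97°
Δθ = θ₂ − θ₁ = -53.9°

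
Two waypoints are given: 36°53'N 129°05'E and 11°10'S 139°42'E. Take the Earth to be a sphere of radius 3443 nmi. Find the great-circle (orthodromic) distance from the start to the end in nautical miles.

cos σ = sin φ₁ sin φ₂ + cos φ₁ cos φ₂ cos Δλ
      = sin(36.88°)sin(-11.17°) + cos(36.88°)cos(-11.17°)cos(10.62°) = 0.6550
σ = 49.077° → d = Rσ = 3443·0.85655 = 2949 nmi

2949 nmi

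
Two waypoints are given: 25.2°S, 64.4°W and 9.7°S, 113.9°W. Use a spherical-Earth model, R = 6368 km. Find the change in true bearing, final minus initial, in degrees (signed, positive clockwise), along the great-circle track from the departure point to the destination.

+15.9°

At departure: θ₁ = atan2(sin Δλ cos φ₂, cos φ₁ sin φ₂ − sin φ₁ cos φ₂ cos Δλ) = 279.10°
At arrival: θ₂ = atan2(sin Δλ cos φ₁, −cos φ₂ sin φ₁ + sin φ₂ cos φ₁ cos Δλ) = 294.99°
Δθ = θ₂ − θ₁ = +15.9°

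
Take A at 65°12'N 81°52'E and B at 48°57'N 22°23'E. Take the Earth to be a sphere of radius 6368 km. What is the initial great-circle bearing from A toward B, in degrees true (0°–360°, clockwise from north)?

N = sin Δλ·cos φ₂ = -0.5657;  D = cos φ₁ sin φ₂ − sin φ₁ cos φ₂ cos Δλ = +0.0136
initial course = atan2(N, D) = 271.38°

271.4°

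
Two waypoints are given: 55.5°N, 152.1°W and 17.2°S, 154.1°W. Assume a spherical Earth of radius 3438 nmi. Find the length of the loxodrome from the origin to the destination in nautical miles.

4364 nmi

Rhumb course C = atan2(Δλ, Δψ) with Δψ = ln[tan(π/4+φ₂/2)/tan(π/4+φ₁/2)] = -1.4744, Δλ = -0.0349 → C = 181.36°
d = R·|Δφ| / |cos C| = 3438·1.26885 / 0.99972 = 4364 nmi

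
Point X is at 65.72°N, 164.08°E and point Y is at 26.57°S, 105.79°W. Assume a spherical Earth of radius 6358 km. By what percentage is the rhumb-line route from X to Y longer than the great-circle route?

Great circle: σ = 1.9917 rad → d_gc = Rσ = 12663.1 km
Rhumb: Δφ = -1.6108, Δλ = +1.5731, Δψ = -2.0179, q = Δφ/Δψ = 0.7982 → d_rh = R√(Δφ²+q²Δλ²) = 12985.4 km
Excess = (12985.4 − 12663.1) / 12663.1 = 322.3 / 12663.1 = 2.545% ≈ 2.5%

2.5%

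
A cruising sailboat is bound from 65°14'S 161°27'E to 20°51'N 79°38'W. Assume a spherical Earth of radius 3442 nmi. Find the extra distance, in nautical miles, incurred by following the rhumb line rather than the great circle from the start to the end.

426 nmi

Great circle: cos σ = sin φ₁ sin φ₂ + cos φ₁ cos φ₂ cos Δλ,  σ = 2.1089 rad → d_gc = 7258.7 nmi
Rhumb line: Δψ = +1.8883, q = Δφ/Δψ = 0.7956, d_rh = R√(Δφ²+q²Δλ²) = 7684.4 nmi
Excess = 7684.4 − 7258.7 = 425.7 ≈ 426 nmi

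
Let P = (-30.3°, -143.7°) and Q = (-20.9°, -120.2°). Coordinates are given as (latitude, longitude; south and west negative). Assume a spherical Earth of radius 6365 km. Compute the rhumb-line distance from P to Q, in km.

2572 km

Rhumb course C = atan2(Δλ, Δψ) with Δψ = ln[tan(π/4+φ₂/2)/tan(π/4+φ₁/2)] = +0.1822, Δλ = +0.4102 → C = 66.05°
d = R·|Δφ| / |cos C| = 6365·0.16406 / 0.40600 = 2572 km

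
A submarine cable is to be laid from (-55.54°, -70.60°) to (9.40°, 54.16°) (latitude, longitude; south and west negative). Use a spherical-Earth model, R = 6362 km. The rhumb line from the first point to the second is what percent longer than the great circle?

6.2%

Great circle: σ = 2.0409 rad → d_gc = Rσ = 12983.9 km
Rhumb: Δφ = +1.1334, Δλ = +2.1775, Δψ = +1.3356, q = Δφ/Δψ = 0.8486 → d_rh = R√(Δφ²+q²Δλ²) = 13791.4 km
Excess = (13791.4 − 12983.9) / 12983.9 = 807.5 / 12983.9 = 6.22% ≈ 6.2%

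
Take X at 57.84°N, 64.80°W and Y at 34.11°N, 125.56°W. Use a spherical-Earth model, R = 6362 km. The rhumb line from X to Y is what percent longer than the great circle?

Great circle: σ = 0.8093 rad → d_gc = Rσ = 5148.7 km
Rhumb: Δφ = -0.4142, Δλ = -1.0605, Δψ = -0.6099, q = Δφ/Δψ = 0.6790 → d_rh = R√(Δφ²+q²Δλ²) = 5285.0 km
Excess = (5285.0 − 5148.7) / 5148.7 = 136.3 / 5148.7 = 2.647% ≈ 2.6%

2.6%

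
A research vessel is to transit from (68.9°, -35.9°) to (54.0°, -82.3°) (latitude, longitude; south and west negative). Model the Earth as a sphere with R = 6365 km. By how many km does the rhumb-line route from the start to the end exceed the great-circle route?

62 km

Great circle: cos σ = sin φ₁ sin φ₂ + cos φ₁ cos φ₂ cos Δλ,  σ = 0.4494 rad → d_gc = 2860.6 km
Rhumb line: Δψ = -0.5565, q = Δφ/Δψ = 0.4673, d_rh = R√(Δφ²+q²Δλ²) = 2922.5 km
Excess = 2922.5 − 2860.6 = 61.9 ≈ 62 km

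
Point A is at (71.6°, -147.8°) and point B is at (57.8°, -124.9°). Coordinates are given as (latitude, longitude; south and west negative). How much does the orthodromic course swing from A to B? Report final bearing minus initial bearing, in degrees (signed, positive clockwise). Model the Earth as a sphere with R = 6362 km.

At departure: θ₁ = atan2(sin Δλ cos φ₂, cos φ₁ sin φ₂ − sin φ₁ cos φ₂ cos Δλ) = 133.78°
At arrival: θ₂ = atan2(sin Δλ cos φ₁, −cos φ₂ sin φ₁ + sin φ₂ cos φ₁ cos Δλ) = 154.68°
Δθ = θ₂ − θ₁ = +20.9°

+20.9°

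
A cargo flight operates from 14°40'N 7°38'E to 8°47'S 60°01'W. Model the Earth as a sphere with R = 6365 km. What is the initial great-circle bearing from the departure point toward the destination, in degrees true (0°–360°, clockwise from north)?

θ = atan2( sin Δλ·cos φ₂ ,  cos φ₁ sin φ₂ − sin φ₁ cos φ₂ cos Δλ )
  = atan2(-0.9140, -0.2429) = 255.12°

255.1°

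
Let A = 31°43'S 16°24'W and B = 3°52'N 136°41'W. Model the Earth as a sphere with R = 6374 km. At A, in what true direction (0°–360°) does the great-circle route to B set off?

256.5°

N = sin Δλ·cos φ₂ = -0.8616;  D = cos φ₁ sin φ₂ − sin φ₁ cos φ₂ cos Δλ = -0.2071
initial course = atan2(N, D) = 256.48°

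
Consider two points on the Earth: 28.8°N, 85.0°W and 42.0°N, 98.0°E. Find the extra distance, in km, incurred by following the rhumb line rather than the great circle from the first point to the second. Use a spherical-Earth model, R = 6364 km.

Great circle: cos σ = sin φ₁ sin φ₂ + cos φ₁ cos φ₂ cos Δλ,  σ = 1.9050 rad → d_gc = 12123.1 km
Rhumb line: Δψ = +0.2839, q = Δφ/Δψ = 0.8115, d_rh = R√(Δφ²+q²Δλ²) = 16021.0 km
Excess = 16021.0 − 12123.1 = 3897.9 ≈ 3898 km

3898 km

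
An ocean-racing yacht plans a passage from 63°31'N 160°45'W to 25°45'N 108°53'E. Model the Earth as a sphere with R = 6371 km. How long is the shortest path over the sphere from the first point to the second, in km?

7481 km

Haversine: a = sin²(Δφ/2)+cos φ₁ cos φ₂ sin²(Δλ/2) = 0.30686;  σ = 2·atan2(√a,√(1−a))
σ = 67.276° → d = Rσ = 6371·1.17419 = 7481 km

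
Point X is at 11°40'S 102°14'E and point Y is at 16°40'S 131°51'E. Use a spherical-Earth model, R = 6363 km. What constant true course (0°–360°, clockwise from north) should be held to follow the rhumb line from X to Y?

Δψ = ln[tan(π/4+φ₂/2)/tan(π/4+φ₁/2)] = -0.0900
Δλ = +0.5169 rad (taken the short way round)
course = atan2(Δλ, Δψ) = 99.88°

99.9°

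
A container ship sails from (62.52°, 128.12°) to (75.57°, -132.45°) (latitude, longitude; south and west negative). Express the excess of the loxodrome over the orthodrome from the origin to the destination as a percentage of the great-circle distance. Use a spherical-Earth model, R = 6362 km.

Great circle: σ = 0.5729 rad → d_gc = Rσ = 3644.7 km
Rhumb: Δφ = +0.2278, Δλ = +1.7354, Δψ = +0.6583, q = Δφ/Δψ = 0.3460 → d_rh = R√(Δφ²+q²Δλ²) = 4085.6 km
Excess = (4085.6 − 3644.7) / 3644.7 = 440.9 / 3644.7 = 12.10% ≈ 12.1%

12.1%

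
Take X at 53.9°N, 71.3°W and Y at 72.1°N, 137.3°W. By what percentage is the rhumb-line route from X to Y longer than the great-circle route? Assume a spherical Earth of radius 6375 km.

Great circle: σ = 0.5688 rad → d_gc = Rσ = 3626.2 km
Rhumb: Δφ = +0.3176, Δλ = -1.1519, Δψ = +0.7272, q = Δφ/Δψ = 0.4368 → d_rh = R√(Δφ²+q²Δλ²) = 3793.5 km
Excess = (3793.5 − 3626.2) / 3626.2 = 167.3 / 3626.2 = 4.61% ≈ 4.6%

4.6%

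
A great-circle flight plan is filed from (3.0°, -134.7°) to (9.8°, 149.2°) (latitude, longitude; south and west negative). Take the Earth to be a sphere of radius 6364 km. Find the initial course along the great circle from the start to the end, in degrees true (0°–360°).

279.4°

N = sin Δλ·cos φ₂ = -0.9566;  D = cos φ₁ sin φ₂ − sin φ₁ cos φ₂ cos Δλ = +0.1576
initial course = atan2(N, D) = 279.36°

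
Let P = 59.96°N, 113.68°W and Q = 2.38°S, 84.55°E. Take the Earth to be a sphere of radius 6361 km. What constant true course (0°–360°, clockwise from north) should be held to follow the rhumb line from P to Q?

244.3°

Δψ = ln[tan(π/4+φ₂/2)/tan(π/4+φ₁/2)] = -1.3571
Δλ = -2.8234 rad (taken the short way round)
course = atan2(Δλ, Δψ) = 244.33°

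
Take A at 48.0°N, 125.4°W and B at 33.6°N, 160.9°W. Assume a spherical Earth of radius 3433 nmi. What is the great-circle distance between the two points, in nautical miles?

cos σ = sin φ₁ sin φ₂ + cos φ₁ cos φ₂ cos Δλ
      = sin(48.00°)sin(33.60°) + cos(48.00°)cos(33.60°)cos(-35.50°) = 0.8650
σ = 30.119° → d = Rσ = 3433·0.52568 = 1805 nmi

1805 nmi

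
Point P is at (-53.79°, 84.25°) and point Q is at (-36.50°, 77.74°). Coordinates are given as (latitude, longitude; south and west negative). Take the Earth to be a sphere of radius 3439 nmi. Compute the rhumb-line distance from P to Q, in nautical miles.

Δψ = ln[tan(π/4+φ₂/2)/tan(π/4+φ₁/2)] = +0.4329;  Δφ = +0.3018 rad,  Δλ = -0.1136 rad
q = Δφ/Δψ = 0.6971
d = R·√(Δφ² + q²Δλ²) = 3439·0.31199 = 1073 nmi

1073 nmi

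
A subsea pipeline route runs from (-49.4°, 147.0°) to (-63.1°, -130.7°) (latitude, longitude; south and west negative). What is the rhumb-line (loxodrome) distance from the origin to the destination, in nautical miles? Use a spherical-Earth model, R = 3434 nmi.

Δψ = ln[tan(π/4+φ₂/2)/tan(π/4+φ₁/2)] = -0.4361;  Δφ = -0.2391 rad,  Δλ = +1.4364 rad
q = Δφ/Δψ = 0.5482
d = R·√(Δφ² + q²Δλ²) = 3434·0.82299 = 2826 nmi

2826 nmi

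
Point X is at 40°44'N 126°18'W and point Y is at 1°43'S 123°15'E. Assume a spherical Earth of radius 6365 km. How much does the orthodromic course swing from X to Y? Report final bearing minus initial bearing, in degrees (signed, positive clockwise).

-54.6°

At departure: θ₁ = atan2(sin Δλ cos φ₂, cos φ₁ sin φ₂ − sin φ₁ cos φ₂ cos Δλ) = 282.36°
At arrival: θ₂ = atan2(sin Δλ cos φ₁, −cos φ₂ sin φ₁ + sin φ₂ cos φ₁ cos Δλ) = 227.78°
Δθ = θ₂ − θ₁ = -54.6°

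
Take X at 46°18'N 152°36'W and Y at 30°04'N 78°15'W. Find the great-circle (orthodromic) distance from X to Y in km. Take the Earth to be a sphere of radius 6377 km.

6503 km

cos σ = sin φ₁ sin φ₂ + cos φ₁ cos φ₂ cos Δλ
      = sin(46.30°)sin(30.07°) + cos(46.30°)cos(30.07°)cos(74.35°) = 0.5235
σ = 58.432° → d = Rσ = 6377·1.01983 = 6503 km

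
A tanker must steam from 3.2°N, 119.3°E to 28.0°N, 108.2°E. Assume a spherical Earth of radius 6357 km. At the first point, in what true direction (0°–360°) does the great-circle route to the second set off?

θ = atan2( sin Δλ·cos φ₂ ,  cos φ₁ sin φ₂ − sin φ₁ cos φ₂ cos Δλ )
  = atan2(-0.1700, +0.4204) = 337.98°

338.0°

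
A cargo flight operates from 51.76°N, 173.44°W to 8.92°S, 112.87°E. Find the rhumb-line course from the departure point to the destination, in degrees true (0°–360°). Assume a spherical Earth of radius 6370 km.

226.6°

Meridional parts: M(φ₁)=+1.0594, M(φ₂)=-0.1563 → ΔM = -1.2157;  Δλ = -1.2861 rad
tan C = Δλ / ΔM = +1.0579 → C = 226.61°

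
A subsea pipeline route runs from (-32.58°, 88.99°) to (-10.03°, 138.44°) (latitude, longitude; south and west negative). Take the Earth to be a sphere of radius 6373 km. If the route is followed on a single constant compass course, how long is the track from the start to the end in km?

5666 km

Δψ = ln[tan(π/4+φ₂/2)/tan(π/4+φ₁/2)] = +0.4261;  Δφ = +0.3936 rad,  Δλ = +0.8631 rad
q = Δφ/Δψ = 0.9238
d = R·√(Δφ² + q²Δλ²) = 6373·0.88912 = 5666 km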